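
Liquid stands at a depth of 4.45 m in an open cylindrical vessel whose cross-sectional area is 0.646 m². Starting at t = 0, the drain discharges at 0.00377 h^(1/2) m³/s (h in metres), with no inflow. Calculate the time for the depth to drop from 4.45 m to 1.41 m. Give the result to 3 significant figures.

316 s

Accumulation of liquid (constant cross-section A): A dh/dt = −0.00377 √h.
Separate and integrate: 2(√h − √h₀) = −(0.00377/A) t.
t = 2A(√h₀ − √h)/0.00377 = 2·0.646·(√4.45 − √1.41)/0.00377
  = 1.2920 × (2.1095 − 1.1874) / 0.00377 = 316.00 s.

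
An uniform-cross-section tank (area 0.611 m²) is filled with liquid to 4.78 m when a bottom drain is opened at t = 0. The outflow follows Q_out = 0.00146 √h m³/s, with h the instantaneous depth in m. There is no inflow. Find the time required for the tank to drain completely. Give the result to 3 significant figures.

A dh/dt = −Q_out = −0.00146 √h.
∫ h^(−1/2) dh = −(0.00146/A) ∫ dt, giving 2√h = 2√h₀ − (0.00146/A) t.
Set h = 0: 2√h₀ = (0.00146/A) t_empty ⇒ t_empty = 2A√h₀/0.00146.
t_empty = 2·0.611·√4.78/0.00146 = 1.2220·2.1863/0.00146 = 1829.9 s.

1830 s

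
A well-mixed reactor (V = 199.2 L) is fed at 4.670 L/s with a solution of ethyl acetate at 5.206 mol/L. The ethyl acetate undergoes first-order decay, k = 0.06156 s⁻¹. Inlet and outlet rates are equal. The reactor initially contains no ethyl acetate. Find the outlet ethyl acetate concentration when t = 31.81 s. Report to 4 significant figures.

Species balance: V dC/dt = Q C_in − Q C − k V C.
dC/dt = (Q/V) C_in − (Q/V + k) C; effective rate a = Q/V + k = 0.0234438 + 0.06156 = 0.0850038 s⁻¹.
C_ss = Q C_in/(Q + kV) = 1.43580 mol/L; C(t) = C_ss + (C₀ − C_ss) e^(−a t).
C(31.81) = 1.43580 + (-1.43580)·e^(−0.0850038·31.81) = 1.43580 + (-1.43580)·0.0669392 = 1.33969 mol/L.

1.340 mol/L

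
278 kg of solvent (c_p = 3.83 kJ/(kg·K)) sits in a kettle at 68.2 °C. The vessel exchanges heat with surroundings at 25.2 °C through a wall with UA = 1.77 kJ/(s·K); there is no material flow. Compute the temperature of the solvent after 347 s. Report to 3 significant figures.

49.4 °C

Lumped-capacitance energy balance: M c_p dT/dt = UA(T_amb − T).
dT/dt = (T_ss − T)/τ with T_ss = T_amb = 25.200 °C, τ = M c_p/UA = 278·3.83/1.77 = 601.55 s.
This is linear first-order; T(t) = T_ss + (T₀ − T_ss) e^(−t/τ).
T(347) = 25.200 + (43.000)·0.56167 = 49.352 °C.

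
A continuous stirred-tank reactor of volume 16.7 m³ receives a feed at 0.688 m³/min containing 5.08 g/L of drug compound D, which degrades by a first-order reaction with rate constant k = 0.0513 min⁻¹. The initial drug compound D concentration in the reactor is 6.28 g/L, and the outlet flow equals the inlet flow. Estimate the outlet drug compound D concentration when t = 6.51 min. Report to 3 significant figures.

Accumulation = in − out − consumed: V dC/dt = Q C_in − Q C − k V C.
dC/dt = (Q/V) C_in − (Q/V + k) C; effective rate a = Q/V + k = 0.041198 + 0.0513 = 0.092498 min⁻¹.
C_ss = Q C_in/(Q + kV) = 2.2626 g/L; C(t) = C_ss + (C₀ − C_ss) e^(−a t).
C(6.51) = 2.2626 + (4.0174)·e^(−0.092498·6.51) = 2.2626 + (4.0174)·0.54763 = 4.4626 g/L.

4.46 g/L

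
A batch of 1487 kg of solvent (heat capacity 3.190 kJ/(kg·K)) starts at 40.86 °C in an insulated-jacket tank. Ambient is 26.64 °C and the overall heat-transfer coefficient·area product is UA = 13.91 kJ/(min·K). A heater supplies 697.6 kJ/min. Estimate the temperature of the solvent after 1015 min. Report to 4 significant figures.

M c_p dT/dt = −UA(T − T_amb) + Q̇.
dT/dt = (T_ss − T)/τ with T_ss = T_amb + Q̇/UA = 26.64 + 697.6/13.91 = 76.7910 °C, τ = M c_p/UA = 1487·3.190/13.91 = 341.016 min.
Solution: T(t) = T_ss + (T₀ − T_ss) e^(−t/τ).
T(1015) = 76.7910 + (-35.9310)·0.0509759 = 74.9594 °C.

74.96 °C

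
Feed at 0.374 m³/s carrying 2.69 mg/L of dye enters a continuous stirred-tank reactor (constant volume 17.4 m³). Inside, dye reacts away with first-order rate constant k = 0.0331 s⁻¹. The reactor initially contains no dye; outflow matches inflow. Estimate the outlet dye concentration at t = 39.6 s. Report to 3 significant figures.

0.937 mg/L

V dC/dt = Q(C_in − C) − k V C.
dC/dt = (Q/V) C_in − (Q/V + k) C; effective rate a = Q/V + k = 0.021494 + 0.0331 = 0.054594 s⁻¹.
C_ss = Q C_in/(Q + kV) = 1.0591 mg/L; C(t) = C_ss + (C₀ − C_ss) e^(−a t).
C(39.6) = 1.0591 + (-1.0591)·e^(−0.054594·39.6) = 1.0591 + (-1.0591)·0.11510 = 0.93717 mg/L.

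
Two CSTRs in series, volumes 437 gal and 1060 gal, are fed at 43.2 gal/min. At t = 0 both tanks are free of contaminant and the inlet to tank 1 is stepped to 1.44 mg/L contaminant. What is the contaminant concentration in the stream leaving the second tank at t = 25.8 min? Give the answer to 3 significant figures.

Each tank obeys Vᵢ dCᵢ/dt = Q(Cᵢ₋₁ − Cᵢ), so τᵢ = Vᵢ/Q.
τ₁ = 437/43.2 = 10.116 min; τ₂ = 1060/43.2 = 24.537 min.
Tank 1: C₁ = C_in(1 − e^(−t/τ₁)). Tank 2 (τ₁ ≠ τ₂): C₂ = C_in[1 − (τ₁ e^(−t/τ₁) − τ₂ e^(−t/τ₂))/(τ₁ − τ₂)].
At t = 25.8: e^(−t/τ₁) = 0.078044, e^(−t/τ₂) = 0.34942.
C₂ = 1.44·[1 − (10.116·0.078044 − 24.537·0.34942)/(-14.421)] = 1.44·0.46022 = 0.66272 mg/L.

0.663 mg/L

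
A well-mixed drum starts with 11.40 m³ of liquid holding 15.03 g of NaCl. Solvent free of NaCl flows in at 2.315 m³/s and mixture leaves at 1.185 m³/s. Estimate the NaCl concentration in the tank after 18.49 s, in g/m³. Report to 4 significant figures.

0.1562 g/m³

Let m(t) be the amount of NaCl. Volume: V(t) = V₀ + (Q_in − Q_out) t = 11.40 + 1.13000 t; V(18.49) = 32.2937 m³.
Species balance (pure solvent in): dm/dt = −Q_out · m/V(t).
dm/m = −Q_out dt/(V₀ + 1.13000 t); integrating gives ln(m/m₀) = −(Q_out/(Q_in−Q_out)) ln(V/V₀).
m = m₀ (V₀/V)^(Q_out/(Q_in−Q_out)) = 15.03 × (11.40/32.2937)^(1.04867) = 5.04354 g.
C = m/V = 5.04354/32.2937 = 0.156177 g/m³.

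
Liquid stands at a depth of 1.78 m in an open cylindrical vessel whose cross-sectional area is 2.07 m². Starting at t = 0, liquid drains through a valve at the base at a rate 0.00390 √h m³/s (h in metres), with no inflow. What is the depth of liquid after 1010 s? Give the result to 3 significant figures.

With no inflow, A dh/dt = −0.00390 √h.
This is separable: 2 d(√h)/dt = −0.00390/A, so √h = √h₀ − (0.00390/(2A)) t.
√h = √1.78 − 0.00390·1010/(2·2.07) = 1.3342 − 0.95145 = 0.38272.
h = 0.38272² = 0.14647 m.

0.146 m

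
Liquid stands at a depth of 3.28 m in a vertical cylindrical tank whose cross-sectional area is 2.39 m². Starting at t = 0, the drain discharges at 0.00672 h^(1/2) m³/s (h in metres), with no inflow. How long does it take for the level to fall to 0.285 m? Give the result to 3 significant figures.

909 s

Volume balance on the tank: A dh/dt = −0.00672 √h.
Separate and integrate: 2(√h − √h₀) = −(0.00672/A) t.
t = 2A(√h₀ − √h)/0.00672 = 2·2.39·(√3.28 − √0.285)/0.00672
  = 4.7800 × (1.8111 − 0.53385) / 0.00672 = 908.50 s.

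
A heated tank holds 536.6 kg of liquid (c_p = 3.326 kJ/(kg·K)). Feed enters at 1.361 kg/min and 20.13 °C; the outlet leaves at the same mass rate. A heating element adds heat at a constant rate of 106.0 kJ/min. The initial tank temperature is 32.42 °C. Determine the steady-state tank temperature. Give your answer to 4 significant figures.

43.55 °C

M c_p dT/dt = ṁ c_p (T_in − T) + Q̇.
At steady state dT/dt = 0 ⇒ T_ss = T_in + Q̇/(ṁ c_p) = 20.13 + 106.0/(1.361·3.326) = 43.5467 °C.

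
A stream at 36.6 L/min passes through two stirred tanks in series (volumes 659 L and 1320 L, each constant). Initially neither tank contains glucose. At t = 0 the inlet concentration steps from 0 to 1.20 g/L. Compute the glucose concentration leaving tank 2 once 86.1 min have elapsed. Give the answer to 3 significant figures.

Time constants: τᵢ = Vᵢ/Q for each well-mixed tank.
τ₁ = 659/36.6 = 18.005 min; τ₂ = 1320/36.6 = 36.066 min.
Solving the cascade with C₁(0)=C₂(0)=0 gives C₂(t) = C_in[1 − (τ₁ e^(−t/τ₁) − τ₂ e^(−t/τ₂))/(τ₁ − τ₂)].
At t = 86.1: e^(−t/τ₁) = 0.0083802, e^(−t/τ₂) = 0.091876.
C₂ = 1.20·[1 − (18.005·0.0083802 − 36.066·0.091876)/(-18.060)] = 1.20·0.82488 = 0.98986 g/L.

0.990 g/L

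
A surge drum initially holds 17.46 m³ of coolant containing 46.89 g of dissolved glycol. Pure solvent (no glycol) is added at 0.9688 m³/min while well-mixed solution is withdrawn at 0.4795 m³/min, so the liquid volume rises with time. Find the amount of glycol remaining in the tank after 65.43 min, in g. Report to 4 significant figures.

Total volume: dV/dt = Q_in − Q_out = 0.489300 m³/min, so V(t) = 17.46 + 0.489300 t and V(65.43) = 49.4749 m³.
Species balance (pure solvent in): dm/dt = −Q_out · m/V(t).
Separate: dm/m = −Q_out dt/V(t) ⇒ ln(m/m₀) = −(Q_out/(Q_in−Q_out)) ln(V/V₀).
m = m₀ (V₀/V)^(Q_out/(Q_in−Q_out)) = 46.89 × (17.46/49.4749)^(0.979971) = 16.8966 g.

16.90 g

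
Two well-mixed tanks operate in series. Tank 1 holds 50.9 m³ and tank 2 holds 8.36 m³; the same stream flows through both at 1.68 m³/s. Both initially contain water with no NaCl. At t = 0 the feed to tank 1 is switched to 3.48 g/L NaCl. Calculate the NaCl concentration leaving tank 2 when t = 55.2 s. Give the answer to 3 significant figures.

2.81 g/L

Species balance on tank i: dCᵢ/dt = (Cᵢ₋₁ − Cᵢ)/τᵢ with τᵢ = Vᵢ/Q.
τ₁ = 50.9/1.68 = 30.298 s; τ₂ = 8.36/1.68 = 4.9762 s.
Tank 1: C₁ = C_in(1 − e^(−t/τ₁)). Tank 2 (τ₁ ≠ τ₂): C₂ = C_in[1 − (τ₁ e^(−t/τ₁) − τ₂ e^(−t/τ₂))/(τ₁ − τ₂)].
At t = 55.2: e^(−t/τ₁) = 0.16171, e^(−t/τ₂) = 1.5221e-05.
C₂ = 3.48·[1 − (30.298·0.16171 − 4.9762·1.5221e-05)/(25.321)] = 3.48·0.80651 = 2.8067 g/L.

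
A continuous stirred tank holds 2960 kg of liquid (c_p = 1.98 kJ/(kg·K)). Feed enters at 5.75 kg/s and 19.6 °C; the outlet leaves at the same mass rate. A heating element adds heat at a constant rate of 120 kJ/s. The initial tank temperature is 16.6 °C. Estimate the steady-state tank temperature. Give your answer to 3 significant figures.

First-law balance (no shaft work): M c_p dT/dt = ṁ c_p (T_in − T) + 120.
At steady state dT/dt = 0 ⇒ T_ss = T_in + Q̇/(ṁ c_p) = 19.6 + 120/(5.75·1.98) = 30.140 °C.

30.1 °C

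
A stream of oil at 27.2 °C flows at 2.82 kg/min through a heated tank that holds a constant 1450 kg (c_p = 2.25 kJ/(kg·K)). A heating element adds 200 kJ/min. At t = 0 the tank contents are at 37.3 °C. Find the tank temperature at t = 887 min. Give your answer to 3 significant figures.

54.9 °C

First-law balance (no shaft work): M c_p dT/dt = ṁ c_p (T_in − T) + 200.
Rearrange: dT/dt = (T_ss − T)/τ with τ = M/ṁ = 514.18 min and T_ss = T_in + Q̇/(ṁ c_p) = 58.721 °C.
T approaches T_ss exponentially: T(t) = T_ss + (T₀ − T_ss) e^(−t/τ).
T(887) = 58.721 + (-21.421)·e^(−887/514.18) = 58.721 + (-21.421)·0.17816 = 54.904 °C.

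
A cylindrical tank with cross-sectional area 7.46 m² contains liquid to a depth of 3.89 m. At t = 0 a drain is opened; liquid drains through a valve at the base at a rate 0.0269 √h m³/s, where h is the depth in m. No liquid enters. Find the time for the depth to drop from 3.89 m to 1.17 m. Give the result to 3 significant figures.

494 s

With no inflow, A dh/dt = −0.0269 √h.
This is separable: 2 d(√h)/dt = −0.0269/A, so √h = √h₀ − (0.0269/(2A)) t.
t = 2A(√h₀ − √h)/0.0269 = 2·7.46·(√3.89 − √1.17)/0.0269
  = 14.920 × (1.9723 − 1.0817) / 0.0269 = 493.99 s.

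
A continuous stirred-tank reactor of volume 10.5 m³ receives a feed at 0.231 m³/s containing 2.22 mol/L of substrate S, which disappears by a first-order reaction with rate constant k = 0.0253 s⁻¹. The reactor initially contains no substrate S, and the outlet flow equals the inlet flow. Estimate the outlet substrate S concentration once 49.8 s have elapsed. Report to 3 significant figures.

0.935 mol/L

Species balance: V dC/dt = Q C_in − Q C − k V C.
dC/dt = (Q/V) C_in − (Q/V + k) C; effective rate a = Q/V + k = 0.022000 + 0.0253 = 0.047300 s⁻¹.
C_ss = Q C_in/(Q + kV) = 1.0326 mol/L; C(t) = C_ss + (C₀ − C_ss) e^(−a t).
C(49.8) = 1.0326 + (-1.0326)·e^(−0.047300·49.8) = 1.0326 + (-1.0326)·0.094842 = 0.93463 mol/L.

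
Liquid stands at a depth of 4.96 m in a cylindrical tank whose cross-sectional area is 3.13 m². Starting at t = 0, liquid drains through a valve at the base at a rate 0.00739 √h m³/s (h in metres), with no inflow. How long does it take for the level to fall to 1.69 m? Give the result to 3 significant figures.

785 s

With no inflow, A dh/dt = −0.00739 √h.
This is separable: 2 d(√h)/dt = −0.00739/A, so √h = √h₀ − (0.00739/(2A)) t.
t = 2A(√h₀ − √h)/0.00739 = 2·3.13·(√4.96 − √1.69)/0.00739
  = 6.2600 × (2.2271 − 1.3000) / 0.00739 = 785.34 s.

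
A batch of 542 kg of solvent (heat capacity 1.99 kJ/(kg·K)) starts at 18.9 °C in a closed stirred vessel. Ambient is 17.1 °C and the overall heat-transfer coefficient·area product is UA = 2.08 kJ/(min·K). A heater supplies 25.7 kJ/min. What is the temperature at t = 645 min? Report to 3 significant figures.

First-law balance (no shaft work): M c_p dT/dt = −UA(T − T_amb) + Q̇.
dT/dt = (T_ss − T)/τ with T_ss = T_amb + Q̇/UA = 17.1 + 25.7/2.08 = 29.456 °C, τ = M c_p/UA = 542·1.99/2.08 = 518.55 min.
Solution: T(t) = T_ss + (T₀ − T_ss) e^(−t/τ).
T(645) = 29.456 + (-10.556)·0.28827 = 26.413 °C.

26.4 °C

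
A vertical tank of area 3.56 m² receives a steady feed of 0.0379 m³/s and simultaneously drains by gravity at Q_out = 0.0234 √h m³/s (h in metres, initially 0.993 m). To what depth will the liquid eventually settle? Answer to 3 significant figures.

Volume balance on the tank: A dh/dt = Q_in − 0.0234 √h. At steady state dh/dt = 0:
Q_in = 0.0234 √h_ss ⇒ √h_ss = 0.0379/0.0234 = 1.6197.
h_ss = 1.6197² = 2.6233 m. (Since h₀ = 0.993 m < h_ss, the level will rise toward this value.)

2.62 m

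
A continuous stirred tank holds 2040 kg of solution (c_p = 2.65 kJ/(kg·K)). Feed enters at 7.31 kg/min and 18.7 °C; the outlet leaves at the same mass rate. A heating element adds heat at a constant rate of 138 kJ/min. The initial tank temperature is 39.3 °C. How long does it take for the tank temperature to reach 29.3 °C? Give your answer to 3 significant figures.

378 min

Heat balance on the well-mixed liquid: M c_p dT/dt = ṁ c_p (T_in − T) + 138.
τ = M/ṁ = 279.07 min; T_ss = T_in + Q̇/(ṁ c_p) = 25.824 °C.
T(t) = T_ss + (T₀ − T_ss) e^(−t/τ). Set T = 29.3:
e^(−t/τ) = (29.3 − 25.824)/(39.3 − 25.824) = 0.25795
t = −279.07 · ln(0.25795) = 378.14 min.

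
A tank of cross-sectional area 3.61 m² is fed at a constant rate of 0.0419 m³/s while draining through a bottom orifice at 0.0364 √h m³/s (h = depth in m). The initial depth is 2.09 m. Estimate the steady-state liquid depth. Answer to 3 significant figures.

1.33 m

Level balance: A dh/dt = 0.0419 − 0.0364 √h. Setting dh/dt = 0:
Q_in = 0.0364 √h_ss ⇒ √h_ss = 0.0419/0.0364 = 1.1511.
h_ss = 1.1511² = 1.3250 m. (Since h₀ = 2.09 m > h_ss, the level will fall toward this value.)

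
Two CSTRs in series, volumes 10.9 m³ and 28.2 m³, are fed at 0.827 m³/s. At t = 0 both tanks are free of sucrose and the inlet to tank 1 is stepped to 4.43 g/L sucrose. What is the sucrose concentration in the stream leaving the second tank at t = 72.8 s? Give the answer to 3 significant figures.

Each tank obeys Vᵢ dCᵢ/dt = Q(Cᵢ₋₁ − Cᵢ), so τᵢ = Vᵢ/Q.
τ₁ = 10.9/0.827 = 13.180 s; τ₂ = 28.2/0.827 = 34.099 s.
Solving the cascade with C₁(0)=C₂(0)=0 gives C₂(t) = C_in[1 − (τ₁ e^(−t/τ₁) − τ₂ e^(−t/τ₂))/(τ₁ − τ₂)].
At t = 72.8: e^(−t/τ₁) = 0.0039921, e^(−t/τ₂) = 0.11825.
C₂ = 4.43·[1 − (13.180·0.0039921 − 34.099·0.11825)/(-20.919)] = 4.43·0.80976 = 3.5872 g/L.

3.59 g/L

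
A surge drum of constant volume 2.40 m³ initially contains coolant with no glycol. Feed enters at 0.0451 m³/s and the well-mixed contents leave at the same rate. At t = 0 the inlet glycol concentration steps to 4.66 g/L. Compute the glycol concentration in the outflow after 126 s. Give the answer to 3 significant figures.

4.22 g/L

Accumulation = in − out for the solute gives V dC/dt = Q(C_in − C).
Time constant τ = V/Q = 2.40/0.0451 = 53.215 s.
Integrating: C(t) = C_in + (C₀ − C_in) e^(−t/τ).
C(126) = 4.66 + (0 − 4.66)·e^(−126/53.215) = 4.66 + (-4.6600)·0.093691 = 4.2234 g/L.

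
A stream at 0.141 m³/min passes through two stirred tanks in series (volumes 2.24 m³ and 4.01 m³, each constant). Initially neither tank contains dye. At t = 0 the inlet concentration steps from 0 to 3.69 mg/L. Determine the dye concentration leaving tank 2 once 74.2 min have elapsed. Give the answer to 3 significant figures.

3.12 mg/L

Each tank obeys Vᵢ dCᵢ/dt = Q(Cᵢ₋₁ − Cᵢ), so τᵢ = Vᵢ/Q.
τ₁ = 2.24/0.141 = 15.887 min; τ₂ = 4.01/0.141 = 28.440 min.
Solving the cascade with C₁(0)=C₂(0)=0 gives C₂(t) = C_in[1 − (τ₁ e^(−t/τ₁) − τ₂ e^(−t/τ₂))/(τ₁ − τ₂)].
At t = 74.2: e^(−t/τ₁) = 0.0093664, e^(−t/τ₂) = 0.073606.
C₂ = 3.69·[1 − (15.887·0.0093664 − 28.440·0.073606)/(-12.553)] = 3.69·0.84510 = 3.1184 mg/L.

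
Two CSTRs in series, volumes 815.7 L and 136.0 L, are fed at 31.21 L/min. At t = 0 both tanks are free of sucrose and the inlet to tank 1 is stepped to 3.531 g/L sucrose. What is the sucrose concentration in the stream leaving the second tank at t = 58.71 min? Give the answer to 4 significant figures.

Species balance on tank i: dCᵢ/dt = (Cᵢ₋₁ − Cᵢ)/τᵢ with τᵢ = Vᵢ/Q.
τ₁ = 815.7/31.21 = 26.1359 min; τ₂ = 136.0/31.21 = 4.35758 min.
Tank 1: C₁ = C_in(1 − e^(−t/τ₁)). Tank 2 (τ₁ ≠ τ₂): C₂ = C_in[1 − (τ₁ e^(−t/τ₁) − τ₂ e^(−t/τ₂))/(τ₁ − τ₂)].
At t = 58.71: e^(−t/τ₁) = 0.105786, e^(−t/τ₂) = 1.40836e-06.
C₂ = 3.531·[1 − (26.1359·0.105786 − 4.35758·1.40836e-06)/(21.7783)] = 3.531·0.873048 = 3.08273 g/L.

3.083 g/L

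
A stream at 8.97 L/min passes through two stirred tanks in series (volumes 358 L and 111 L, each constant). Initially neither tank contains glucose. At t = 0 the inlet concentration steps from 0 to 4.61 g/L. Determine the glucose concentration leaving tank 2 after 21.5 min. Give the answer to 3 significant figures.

Each tank obeys Vᵢ dCᵢ/dt = Q(Cᵢ₋₁ − Cᵢ), so τᵢ = Vᵢ/Q.
τ₁ = 358/8.97 = 39.911 min; τ₂ = 111/8.97 = 12.375 min.
Tank 1: C₁ = C_in(1 − e^(−t/τ₁)). Tank 2 (τ₁ ≠ τ₂): C₂ = C_in[1 − (τ₁ e^(−t/τ₁) − τ₂ e^(−t/τ₂))/(τ₁ − τ₂)].
At t = 21.5: e^(−t/τ₁) = 0.58351, e^(−t/τ₂) = 0.17597.
C₂ = 4.61·[1 − (39.911·0.58351 − 12.375·0.17597)/(27.536)] = 4.61·0.23335 = 1.0758 g/L.

1.08 g/L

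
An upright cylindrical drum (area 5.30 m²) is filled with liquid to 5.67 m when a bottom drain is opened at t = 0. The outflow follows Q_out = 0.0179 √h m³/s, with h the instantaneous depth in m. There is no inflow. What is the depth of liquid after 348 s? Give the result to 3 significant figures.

A dh/dt = −Q_out = −0.0179 √h.
This is separable: 2 d(√h)/dt = −0.0179/A, so √h = √h₀ − (0.0179/(2A)) t.
√h = √5.67 − 0.0179·348/(2·5.30) = 2.3812 − 0.58766 = 1.7935.
h = 1.7935² = 3.2167 m.

3.22 m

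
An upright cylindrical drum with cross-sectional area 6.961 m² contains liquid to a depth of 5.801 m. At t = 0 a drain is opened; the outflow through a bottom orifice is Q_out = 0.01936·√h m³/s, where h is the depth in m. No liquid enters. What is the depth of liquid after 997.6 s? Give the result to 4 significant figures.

1.043 m

Volume balance on the tank: A dh/dt = −0.01936 √h.
∫ h^(−1/2) dh = −(0.01936/A) ∫ dt, giving 2√h = 2√h₀ − (0.01936/A) t.
√h = √5.801 − 0.01936·997.6/(2·6.961) = 2.40853 − 1.38727 = 1.02126.
h = 1.02126² = 1.04297 m.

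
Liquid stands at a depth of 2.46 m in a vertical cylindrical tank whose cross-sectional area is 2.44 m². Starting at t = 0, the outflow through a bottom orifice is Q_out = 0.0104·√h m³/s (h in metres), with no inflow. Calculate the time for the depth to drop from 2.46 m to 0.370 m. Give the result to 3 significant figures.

451 s

A dh/dt = −Q_out = −0.0104 √h.
∫ h^(−1/2) dh = −(0.0104/A) ∫ dt, giving 2√h = 2√h₀ − (0.0104/A) t.
t = 2A(√h₀ − √h)/0.0104 = 2·2.44·(√2.46 − √0.370)/0.0104
  = 4.8800 × (1.5684 − 0.60828) / 0.0104 = 450.54 s.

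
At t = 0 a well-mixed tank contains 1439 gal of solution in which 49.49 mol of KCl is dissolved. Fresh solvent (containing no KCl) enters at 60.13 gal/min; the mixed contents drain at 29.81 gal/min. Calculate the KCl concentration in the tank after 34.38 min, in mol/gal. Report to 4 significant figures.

0.01167 mol/gal

Let m(t) be the amount of KCl. Volume: V(t) = V₀ + (Q_in − Q_out) t = 1439 + 30.3200 t; V(34.38) = 2481.40 gal.
Solute balance: dm/dt = 0 − Q_out C = −Q_out m/V(t).
Separate: dm/m = −Q_out dt/V(t) ⇒ ln(m/m₀) = −(Q_out/(Q_in−Q_out)) ln(V/V₀).
m = m₀ (V₀/V)^(Q_out/(Q_in−Q_out)) = 49.49 × (1439/2481.40)^(0.983179) = 28.9642 mol.
C = m/V = 28.9642/2481.40 = 0.0116725 mol/gal.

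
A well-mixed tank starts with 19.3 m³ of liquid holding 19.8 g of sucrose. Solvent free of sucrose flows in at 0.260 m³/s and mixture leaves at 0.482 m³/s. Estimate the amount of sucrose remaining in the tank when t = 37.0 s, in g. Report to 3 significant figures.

Total volume: dV/dt = Q_in − Q_out = -0.22200 m³/s, so V(t) = 19.3 − 0.22200 t and V(37.0) = 11.086 m³.
No sucrose enters, so dm/dt = −Q_out · (m/V).
Separate: dm/m = −Q_out dt/V(t) ⇒ ln(m/m₀) = −(Q_out/(Q_in−Q_out)) ln(V/V₀).
m = m₀ (V₀/V)^(Q_out/(Q_in−Q_out)) = 19.8 × (19.3/11.086)^(-2.1712) = 5.9414 g.

5.94 g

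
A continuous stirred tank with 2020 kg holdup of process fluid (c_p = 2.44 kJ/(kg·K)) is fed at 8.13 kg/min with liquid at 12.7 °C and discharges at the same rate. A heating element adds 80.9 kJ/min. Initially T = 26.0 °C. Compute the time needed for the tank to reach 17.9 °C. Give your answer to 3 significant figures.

Energy balance: M c_p dT/dt = ṁ c_p (T_in − T) + 80.9.
τ = M/ṁ = 248.46 min; T_ss = T_in + Q̇/(ṁ c_p) = 16.778 °C.
T(t) = T_ss + (T₀ − T_ss) e^(−t/τ). Set T = 17.9:
e^(−t/τ) = (17.9 − 16.778)/(26.0 − 16.778) = 0.12165
t = −248.46 · ln(0.12165) = 523.42 min.

523 min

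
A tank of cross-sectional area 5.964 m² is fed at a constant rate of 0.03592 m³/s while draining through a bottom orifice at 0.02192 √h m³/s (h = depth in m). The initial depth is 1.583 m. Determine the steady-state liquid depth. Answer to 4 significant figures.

2.685 m

A dh/dt = Q_in − 0.02192 √h. Steady state requires inflow = outflow:
Q_in = 0.02192 √h_ss ⇒ √h_ss = 0.03592/0.02192 = 1.63869.
h_ss = 1.63869² = 2.68529 m. (Since h₀ = 1.583 m < h_ss, the level will rise toward this value.)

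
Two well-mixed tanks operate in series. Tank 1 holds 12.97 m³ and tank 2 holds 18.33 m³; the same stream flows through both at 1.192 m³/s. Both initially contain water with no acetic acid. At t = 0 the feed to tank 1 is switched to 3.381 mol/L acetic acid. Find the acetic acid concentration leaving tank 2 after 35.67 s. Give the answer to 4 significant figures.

Species balance on tank i: dCᵢ/dt = (Cᵢ₋₁ − Cᵢ)/τᵢ with τᵢ = Vᵢ/Q.
τ₁ = 12.97/1.192 = 10.8809 s; τ₂ = 18.33/1.192 = 15.3775 s.
Solving the cascade with C₁(0)=C₂(0)=0 gives C₂(t) = C_in[1 − (τ₁ e^(−t/τ₁) − τ₂ e^(−t/τ₂))/(τ₁ − τ₂)].
At t = 35.67: e^(−t/τ₁) = 0.0376949, e^(−t/τ₂) = 0.0983109.
C₂ = 3.381·[1 − (10.8809·0.0376949 − 15.3775·0.0983109)/(-4.49664)] = 3.381·0.755012 = 2.55270 mol/L.

2.553 mol/L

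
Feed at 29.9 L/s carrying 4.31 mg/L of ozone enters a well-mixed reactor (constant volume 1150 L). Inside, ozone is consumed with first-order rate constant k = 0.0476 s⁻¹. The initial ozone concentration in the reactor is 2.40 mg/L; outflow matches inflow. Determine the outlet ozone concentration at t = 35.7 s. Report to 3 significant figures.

1.59 mg/L

V dC/dt = Q(C_in − C) − k V C.
dC/dt = (Q/V) C_in − (Q/V + k) C; effective rate a = Q/V + k = 0.026000 + 0.0476 = 0.073600 s⁻¹.
C_ss = Q C_in/(Q + kV) = 1.5226 mg/L; C(t) = C_ss + (C₀ − C_ss) e^(−a t).
C(35.7) = 1.5226 + (0.87745)·e^(−0.073600·35.7) = 1.5226 + (0.87745)·0.072257 = 1.5860 mg/L.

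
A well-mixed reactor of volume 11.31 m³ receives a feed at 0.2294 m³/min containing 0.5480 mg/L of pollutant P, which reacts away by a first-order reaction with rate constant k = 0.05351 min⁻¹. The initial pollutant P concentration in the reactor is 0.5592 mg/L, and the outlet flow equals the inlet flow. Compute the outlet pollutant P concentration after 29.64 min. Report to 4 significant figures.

0.1965 mg/L

Accumulation = in − out − consumed: V dC/dt = Q C_in − Q C − k V C.
dC/dt = (Q/V) C_in − (Q/V + k) C; effective rate a = Q/V + k = 0.0202829 + 0.05351 = 0.0737929 min⁻¹.
C_ss = Q C_in/(Q + kV) = 0.150625 mg/L; C(t) = C_ss + (C₀ − C_ss) e^(−a t).
C(29.64) = 0.150625 + (0.408575)·e^(−0.0737929·29.64) = 0.150625 + (0.408575)·0.112228 = 0.196478 mg/L.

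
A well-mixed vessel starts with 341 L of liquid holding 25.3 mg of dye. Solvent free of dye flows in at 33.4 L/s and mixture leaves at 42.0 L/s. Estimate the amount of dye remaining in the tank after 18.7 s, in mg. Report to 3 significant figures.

Let m(t) be the amount of dye. Volume: V(t) = V₀ + (Q_in − Q_out) t = 341 − 8.6000 t; V(18.7) = 180.18 L.
No dye enters, so dm/dt = −Q_out · (m/V).
dm/m = −Q_out dt/(V₀ − 8.6000 t); integrating gives ln(m/m₀) = −(Q_out/(Q_in−Q_out)) ln(V/V₀).
m = m₀ (V₀/V)^(Q_out/(Q_in−Q_out)) = 25.3 × (341/180.18)^(-4.8837) = 1.1223 mg.

1.12 mg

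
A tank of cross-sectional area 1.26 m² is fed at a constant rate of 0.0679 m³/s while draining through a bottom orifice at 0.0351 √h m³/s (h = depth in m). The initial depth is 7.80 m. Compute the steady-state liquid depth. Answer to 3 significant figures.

3.74 m

A dh/dt = Q_in − 0.0351 √h. Steady state requires inflow = outflow:
Q_in = 0.0351 √h_ss ⇒ √h_ss = 0.0679/0.0351 = 1.9345.
h_ss = 1.9345² = 3.7422 m. (Since h₀ = 7.80 m > h_ss, the level will fall toward this value.)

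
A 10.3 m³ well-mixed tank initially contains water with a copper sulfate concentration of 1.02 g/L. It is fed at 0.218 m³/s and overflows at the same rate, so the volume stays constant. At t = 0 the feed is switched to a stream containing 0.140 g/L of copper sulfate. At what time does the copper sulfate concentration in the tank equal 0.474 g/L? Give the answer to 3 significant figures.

Species balance on the tank: V dC/dt = Q(C_in − C), so τ = V/Q = 47.248 s.
C(t) = C_in + (C₀ − C_in) e^(−t/τ). Set C = 0.474 and solve for t:
e^(−t/τ) = (C − C_in)/(C₀ − C_in) = (0.474 − 0.140)/(1.02 − 0.140) = 0.37955
t = −τ ln(…) = 47.248 × 0.96878 = 45.773 s.

45.8 s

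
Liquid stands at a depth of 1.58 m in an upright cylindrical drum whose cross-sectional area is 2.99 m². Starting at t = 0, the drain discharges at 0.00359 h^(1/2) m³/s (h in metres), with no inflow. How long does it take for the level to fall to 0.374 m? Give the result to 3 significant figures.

1080 s

Unsteady balance on liquid volume: A dh/dt = −0.00359 √h.
This is separable: 2 d(√h)/dt = −0.00359/A, so √h = √h₀ − (0.00359/(2A)) t.
t = 2A(√h₀ − √h)/0.00359 = 2·2.99·(√1.58 − √0.374)/0.00359
  = 5.9800 × (1.2570 − 0.61156) / 0.00359 = 1075.1 s.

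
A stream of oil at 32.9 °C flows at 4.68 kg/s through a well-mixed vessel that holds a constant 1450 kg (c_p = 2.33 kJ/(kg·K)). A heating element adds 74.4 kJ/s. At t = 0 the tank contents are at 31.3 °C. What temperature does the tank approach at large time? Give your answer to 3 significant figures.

39.7 °C

Heat balance on the well-mixed liquid: M c_p dT/dt = ṁ c_p (T_in − T) + 74.4.
At steady state dT/dt = 0 ⇒ T_ss = T_in + Q̇/(ṁ c_p) = 32.9 + 74.4/(4.68·2.33) = 39.723 °C.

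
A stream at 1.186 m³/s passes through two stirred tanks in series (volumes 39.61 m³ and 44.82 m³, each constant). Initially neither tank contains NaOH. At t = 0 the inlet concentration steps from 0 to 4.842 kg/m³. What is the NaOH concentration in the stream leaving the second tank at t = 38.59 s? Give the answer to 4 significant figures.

1.432 kg/m³

Time constants: τᵢ = Vᵢ/Q for each well-mixed tank.
τ₁ = 39.61/1.186 = 33.3980 s; τ₂ = 44.82/1.186 = 37.7909 s.
Solving the cascade with C₁(0)=C₂(0)=0 gives C₂(t) = C_in[1 − (τ₁ e^(−t/τ₁) − τ₂ e^(−t/τ₂))/(τ₁ − τ₂)].
At t = 38.59: e^(−t/τ₁) = 0.314913, e^(−t/τ₂) = 0.360182.
C₂ = 4.842·[1 − (33.3980·0.314913 − 37.7909·0.360182)/(-4.39292)] = 4.842·0.295650 = 1.43154 kg/m³.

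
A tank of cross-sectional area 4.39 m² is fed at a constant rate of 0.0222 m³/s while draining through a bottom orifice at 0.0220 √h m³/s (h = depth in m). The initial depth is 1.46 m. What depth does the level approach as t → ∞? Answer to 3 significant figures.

A dh/dt = Q_in − 0.0220 √h. Steady state requires inflow = outflow:
Q_in = 0.0220 √h_ss ⇒ √h_ss = 0.0222/0.0220 = 1.0091.
h_ss = 1.0091² = 1.0183 m. (Since h₀ = 1.46 m > h_ss, the level will fall toward this value.)

1.02 m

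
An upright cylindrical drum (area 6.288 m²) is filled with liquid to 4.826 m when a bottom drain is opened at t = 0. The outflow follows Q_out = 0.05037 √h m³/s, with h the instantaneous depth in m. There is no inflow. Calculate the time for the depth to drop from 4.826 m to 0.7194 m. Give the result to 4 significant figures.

A dh/dt = −Q_out = −0.05037 √h.
This is separable: 2 d(√h)/dt = −0.05037/A, so √h = √h₀ − (0.05037/(2A)) t.
t = 2A(√h₀ − √h)/0.05037 = 2·6.288·(√4.826 − √0.7194)/0.05037
  = 12.5760 × (2.19682 − 0.848175) / 0.05037 = 336.719 s.

336.7 s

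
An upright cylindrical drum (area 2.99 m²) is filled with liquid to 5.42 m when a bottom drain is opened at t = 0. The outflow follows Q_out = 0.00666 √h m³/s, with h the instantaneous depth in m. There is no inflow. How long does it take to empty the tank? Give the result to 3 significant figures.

A dh/dt = −Q_out = −0.00666 √h.
This is separable: 2 d(√h)/dt = −0.00666/A, so √h = √h₀ − (0.00666/(2A)) t.
Set h = 0: 2√h₀ = (0.00666/A) t_empty ⇒ t_empty = 2A√h₀/0.00666.
t_empty = 2·2.99·√5.42/0.00666 = 5.9800·2.3281/0.00666 = 2090.4 s.

2090 s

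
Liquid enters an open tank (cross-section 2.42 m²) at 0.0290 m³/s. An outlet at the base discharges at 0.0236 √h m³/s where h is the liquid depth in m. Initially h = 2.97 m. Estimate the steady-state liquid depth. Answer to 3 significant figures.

1.51 m

Unsteady balance on liquid volume: A dh/dt = Q_in − 0.0236 √h. At steady state dh/dt = 0:
Q_in = 0.0236 √h_ss ⇒ √h_ss = 0.0290/0.0236 = 1.2288.
h_ss = 1.2288² = 1.5100 m. (Since h₀ = 2.97 m > h_ss, the level will fall toward this value.)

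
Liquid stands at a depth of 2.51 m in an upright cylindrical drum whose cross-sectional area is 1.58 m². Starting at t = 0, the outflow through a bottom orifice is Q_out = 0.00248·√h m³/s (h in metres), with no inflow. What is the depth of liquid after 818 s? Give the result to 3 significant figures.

0.888 m

Unsteady balance on liquid volume: A dh/dt = −0.00248 √h.
∫ h^(−1/2) dh = −(0.00248/A) ∫ dt, giving 2√h = 2√h₀ − (0.00248/A) t.
√h = √2.51 − 0.00248·818/(2·1.58) = 1.5843 − 0.64197 = 0.94232.
h = 0.94232² = 0.88797 m.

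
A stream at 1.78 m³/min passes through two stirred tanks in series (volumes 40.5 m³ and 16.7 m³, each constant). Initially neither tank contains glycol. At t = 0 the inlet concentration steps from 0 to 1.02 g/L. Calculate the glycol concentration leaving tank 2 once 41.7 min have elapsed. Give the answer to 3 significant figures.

0.751 g/L

Each tank obeys Vᵢ dCᵢ/dt = Q(Cᵢ₋₁ − Cᵢ), so τᵢ = Vᵢ/Q.
τ₁ = 40.5/1.78 = 22.753 min; τ₂ = 16.7/1.78 = 9.3820 min.
Tank 1: C₁ = C_in(1 − e^(−t/τ₁)). Tank 2 (τ₁ ≠ τ₂): C₂ = C_in[1 − (τ₁ e^(−t/τ₁) − τ₂ e^(−t/τ₂))/(τ₁ − τ₂)].
At t = 41.7: e^(−t/τ₁) = 0.15997, e^(−t/τ₂) = 0.011741.
C₂ = 1.02·[1 − (22.753·0.15997 − 9.3820·0.011741)/(13.371)] = 1.02·0.73601 = 0.75073 g/L.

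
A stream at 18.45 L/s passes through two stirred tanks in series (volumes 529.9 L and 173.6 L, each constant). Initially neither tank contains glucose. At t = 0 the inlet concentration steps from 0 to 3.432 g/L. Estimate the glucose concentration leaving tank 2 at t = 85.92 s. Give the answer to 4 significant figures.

3.176 g/L

Time constants: τᵢ = Vᵢ/Q for each well-mixed tank.
τ₁ = 529.9/18.45 = 28.7209 s; τ₂ = 173.6/18.45 = 9.40921 s.
Tank 1: C₁ = C_in(1 − e^(−t/τ₁)). Tank 2 (τ₁ ≠ τ₂): C₂ = C_in[1 − (τ₁ e^(−t/τ₁) − τ₂ e^(−t/τ₂))/(τ₁ − τ₂)].
At t = 85.92: e^(−t/τ₁) = 0.0502094, e^(−t/τ₂) = 0.000108206.
C₂ = 3.432·[1 − (28.7209·0.0502094 − 9.40921·0.000108206)/(19.3117)] = 3.432·0.925380 = 3.17590 g/L.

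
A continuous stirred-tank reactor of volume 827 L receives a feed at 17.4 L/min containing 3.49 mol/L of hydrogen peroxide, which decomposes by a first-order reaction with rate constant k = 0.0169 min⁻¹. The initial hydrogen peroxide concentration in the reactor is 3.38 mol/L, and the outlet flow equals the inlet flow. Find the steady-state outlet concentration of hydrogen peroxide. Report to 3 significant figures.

1.94 mol/L

Accumulation = in − out − consumed: V dC/dt = Q C_in − Q C − k V C.
At steady state: 0 = Q C_in − (Q + kV) C_ss, so C_ss = Q C_in/(Q + kV).
C_ss = 17.4·3.49/(17.4 + 0.0169·827) = 60.726/31.376 = 1.9354 mol/L.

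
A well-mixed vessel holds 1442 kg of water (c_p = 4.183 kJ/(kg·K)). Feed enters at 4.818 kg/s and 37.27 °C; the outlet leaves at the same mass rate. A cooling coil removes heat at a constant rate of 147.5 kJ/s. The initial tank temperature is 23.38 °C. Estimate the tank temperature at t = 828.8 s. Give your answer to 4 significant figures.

29.54 °C

First-law balance (no shaft work): M c_p dT/dt = ṁ c_p (T_in − T) − 147.5.
τ = M/ṁ = 299.294 s; T_ss = T_in − Q̇/(ṁ c_p) = 37.27 − 147.5/(4.818·4.183) = 29.9512 °C.
This is linear first-order; T(t) = T_ss + (T₀ − T_ss) e^(−t/τ).
T(828.8) = 29.9512 + (-6.57124)·e^(−828.8/299.294) = 29.9512 + (-6.57124)·0.0627134 = 29.5391 °C.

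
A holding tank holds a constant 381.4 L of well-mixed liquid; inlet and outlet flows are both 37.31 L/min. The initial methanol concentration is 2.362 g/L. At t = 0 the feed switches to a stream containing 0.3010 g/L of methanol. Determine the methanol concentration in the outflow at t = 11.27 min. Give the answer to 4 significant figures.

0.9854 g/L

Mass balance on the solute (V constant): V dC/dt = Q(C_in − C).
So dC/dt = (C_in − C)/τ with τ = V/Q = 381.4/37.31 = 10.2225 min.
Integrating: C(t) = C_in + (C₀ − C_in) e^(−t/τ).
C(11.27) = 0.3010 + (2.362 − 0.3010)·e^(−11.27/10.2225) = 0.3010 + (2.06100)·0.332048 = 0.985352 g/L.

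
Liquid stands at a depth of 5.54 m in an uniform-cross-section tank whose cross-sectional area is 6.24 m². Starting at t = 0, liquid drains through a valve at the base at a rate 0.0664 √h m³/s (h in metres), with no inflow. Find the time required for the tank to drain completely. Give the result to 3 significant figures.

A dh/dt = −Q_out = −0.0664 √h.
∫ h^(−1/2) dh = −(0.0664/A) ∫ dt, giving 2√h = 2√h₀ − (0.0664/A) t.
Tank is empty when √h = 0: t_empty = 2A√h₀/0.0664.
t_empty = 2·6.24·√5.54/0.0664 = 12.480·2.3537/0.0664 = 442.39 s.

442 s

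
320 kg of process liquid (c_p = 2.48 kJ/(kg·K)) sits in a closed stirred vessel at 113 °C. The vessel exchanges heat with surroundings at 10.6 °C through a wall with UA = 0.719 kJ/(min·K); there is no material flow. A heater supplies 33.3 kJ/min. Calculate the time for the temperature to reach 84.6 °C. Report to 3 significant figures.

779 min

Unsteady energy balance on the tank contents: M c_p dT/dt = −UA(T − T_amb) + Q̇.
τ = M c_p/UA = 1103.8 min; T_ss = T_amb + Q̇/UA = 10.6 + 33.3/0.719 = 56.914 °C.
T(t) = T_ss + (T₀ − T_ss)e^(−t/τ); set T = 84.6:
t = −τ ln[(T − T_ss)/(T₀ − T_ss)] = −1103.8 · ln(0.49363) = 779.21 min.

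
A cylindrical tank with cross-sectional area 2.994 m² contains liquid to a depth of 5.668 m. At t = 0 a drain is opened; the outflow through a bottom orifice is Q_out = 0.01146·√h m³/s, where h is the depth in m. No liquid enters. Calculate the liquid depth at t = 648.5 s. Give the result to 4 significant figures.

1.299 m

A dh/dt = −Q_out = −0.01146 √h.
This is separable: 2 d(√h)/dt = −0.01146/A, so √h = √h₀ − (0.01146/(2A)) t.
√h = √5.668 − 0.01146·648.5/(2·2.994) = 2.38076 − 1.24112 = 1.13964.
h = 1.13964² = 1.29878 m.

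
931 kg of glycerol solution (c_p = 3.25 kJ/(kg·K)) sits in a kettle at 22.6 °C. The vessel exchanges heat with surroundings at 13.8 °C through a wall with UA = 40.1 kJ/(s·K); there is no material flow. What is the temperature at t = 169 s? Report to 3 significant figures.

M c_p dT/dt = −UA(T − T_amb).
dT/dt = (T_ss − T)/τ with T_ss = T_amb = 13.800 °C, τ = M c_p/UA = 931·3.25/40.1 = 75.455 s.
This is linear first-order; T(t) = T_ss + (T₀ − T_ss) e^(−t/τ).
T(169) = 13.800 + (8.8000)·0.10649 = 14.737 °C.

14.7 °C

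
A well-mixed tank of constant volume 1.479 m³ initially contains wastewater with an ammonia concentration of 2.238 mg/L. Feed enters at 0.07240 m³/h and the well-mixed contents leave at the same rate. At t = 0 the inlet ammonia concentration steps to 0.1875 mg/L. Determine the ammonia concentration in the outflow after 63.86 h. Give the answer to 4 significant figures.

Transient balance on the dissolved component: V dC/dt = Q(C_in − C).
Rewrite as dC/dt + C/τ = C_in/τ, τ = V/Q = 20.4282 h.
This is linear first-order; C(t) = C_in + (C₀ − C_in) e^(−t/τ).
C(63.86) = 0.1875 + (2.238 − 0.1875)·e^(−63.86/20.4282) = 0.1875 + (2.05050)·0.0438898 = 0.277496 mg/L.

0.2775 mg/L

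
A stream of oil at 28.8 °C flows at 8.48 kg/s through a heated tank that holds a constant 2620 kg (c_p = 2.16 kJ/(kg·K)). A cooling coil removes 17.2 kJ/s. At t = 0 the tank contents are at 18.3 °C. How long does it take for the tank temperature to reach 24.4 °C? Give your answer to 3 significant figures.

314 s

M c_p dT/dt = ṁ c_p (T_in − T) − Q̇.
τ = M/ṁ = 308.96 s; T_ss = T_in − Q̇/(ṁ c_p) = 27.861 °C.
T(t) = T_ss + (T₀ − T_ss) e^(−t/τ). Set T = 24.4:
e^(−t/τ) = (24.4 − 27.861)/(18.3 − 27.861) = 0.36199
t = −308.96 · ln(0.36199) = 313.95 s.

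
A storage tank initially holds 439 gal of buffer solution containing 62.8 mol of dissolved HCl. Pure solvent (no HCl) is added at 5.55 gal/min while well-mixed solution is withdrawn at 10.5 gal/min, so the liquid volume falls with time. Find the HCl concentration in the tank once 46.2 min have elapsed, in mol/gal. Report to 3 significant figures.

0.0627 mol/gal

Total volume: dV/dt = Q_in − Q_out = -4.9500 gal/min, so V(t) = 439 − 4.9500 t and V(46.2) = 210.31 gal.
Species balance (pure solvent in): dm/dt = −Q_out · m/V(t).
Separate: dm/m = −Q_out dt/V(t) ⇒ ln(m/m₀) = −(Q_out/(Q_in−Q_out)) ln(V/V₀).
m = m₀ (V₀/V)^(Q_out/(Q_in−Q_out)) = 62.8 × (439/210.31)^(-2.1212) = 13.183 mol.
C = m/V = 13.183/210.31 = 0.062683 mol/gal.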